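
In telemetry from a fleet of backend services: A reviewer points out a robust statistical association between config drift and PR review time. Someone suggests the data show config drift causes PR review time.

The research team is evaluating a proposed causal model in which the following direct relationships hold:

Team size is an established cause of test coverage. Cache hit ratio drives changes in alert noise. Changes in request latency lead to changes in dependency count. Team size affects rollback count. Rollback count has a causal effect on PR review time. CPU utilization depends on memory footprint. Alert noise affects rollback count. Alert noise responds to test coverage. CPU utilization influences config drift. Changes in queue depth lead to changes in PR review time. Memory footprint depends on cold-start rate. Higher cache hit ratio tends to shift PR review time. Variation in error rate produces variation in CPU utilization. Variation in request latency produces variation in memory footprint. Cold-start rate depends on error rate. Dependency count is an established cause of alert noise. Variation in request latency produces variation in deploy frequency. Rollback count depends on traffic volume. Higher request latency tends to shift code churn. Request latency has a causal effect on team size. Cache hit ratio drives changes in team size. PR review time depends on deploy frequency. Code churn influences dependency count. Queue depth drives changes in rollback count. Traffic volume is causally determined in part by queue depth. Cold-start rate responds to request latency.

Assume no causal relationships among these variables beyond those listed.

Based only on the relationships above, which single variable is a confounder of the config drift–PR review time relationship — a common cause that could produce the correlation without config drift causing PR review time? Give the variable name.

request latency

Request latency has a causal path to config drift (request latency → memory footprint → CPU utilization → config drift) and a separate causal path to PR review time (request latency → deploy frequency → PR review time), so it is a common cause of both.
No stated relationship gives config drift a causal route to PR review time, so the correlation is explained by the shared upstream cause rather than a direct effect.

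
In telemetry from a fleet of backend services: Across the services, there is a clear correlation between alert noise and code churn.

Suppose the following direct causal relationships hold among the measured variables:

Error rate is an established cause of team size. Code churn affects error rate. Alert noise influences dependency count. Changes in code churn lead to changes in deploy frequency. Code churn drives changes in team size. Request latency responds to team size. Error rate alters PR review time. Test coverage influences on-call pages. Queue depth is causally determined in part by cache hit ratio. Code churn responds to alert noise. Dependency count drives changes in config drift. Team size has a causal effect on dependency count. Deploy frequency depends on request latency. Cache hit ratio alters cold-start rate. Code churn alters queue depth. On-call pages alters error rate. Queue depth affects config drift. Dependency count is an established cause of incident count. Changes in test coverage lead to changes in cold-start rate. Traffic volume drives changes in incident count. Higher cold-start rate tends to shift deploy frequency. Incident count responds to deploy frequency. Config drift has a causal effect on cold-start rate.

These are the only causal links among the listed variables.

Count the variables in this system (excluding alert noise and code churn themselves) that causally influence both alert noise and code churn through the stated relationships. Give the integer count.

No listed variable has a causal path to both alert noise and code churn, so there are no common causes.

0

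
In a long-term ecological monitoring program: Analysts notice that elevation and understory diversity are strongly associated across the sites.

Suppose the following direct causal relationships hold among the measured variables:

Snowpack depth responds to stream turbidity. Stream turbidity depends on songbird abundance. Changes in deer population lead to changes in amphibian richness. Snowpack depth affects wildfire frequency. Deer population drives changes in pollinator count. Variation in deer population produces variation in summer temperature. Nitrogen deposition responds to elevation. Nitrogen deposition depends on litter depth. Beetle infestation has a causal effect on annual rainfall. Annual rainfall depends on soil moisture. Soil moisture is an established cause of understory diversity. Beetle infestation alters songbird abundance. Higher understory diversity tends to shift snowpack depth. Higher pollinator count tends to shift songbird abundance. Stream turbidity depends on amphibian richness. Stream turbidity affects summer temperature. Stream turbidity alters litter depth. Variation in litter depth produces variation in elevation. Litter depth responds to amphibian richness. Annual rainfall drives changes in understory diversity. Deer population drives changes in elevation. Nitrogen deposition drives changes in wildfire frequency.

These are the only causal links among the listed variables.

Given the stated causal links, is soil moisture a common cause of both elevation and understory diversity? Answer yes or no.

no

Soil moisture has no stated causal path to elevation. A confounder must cause both variables, so soil moisture does not qualify.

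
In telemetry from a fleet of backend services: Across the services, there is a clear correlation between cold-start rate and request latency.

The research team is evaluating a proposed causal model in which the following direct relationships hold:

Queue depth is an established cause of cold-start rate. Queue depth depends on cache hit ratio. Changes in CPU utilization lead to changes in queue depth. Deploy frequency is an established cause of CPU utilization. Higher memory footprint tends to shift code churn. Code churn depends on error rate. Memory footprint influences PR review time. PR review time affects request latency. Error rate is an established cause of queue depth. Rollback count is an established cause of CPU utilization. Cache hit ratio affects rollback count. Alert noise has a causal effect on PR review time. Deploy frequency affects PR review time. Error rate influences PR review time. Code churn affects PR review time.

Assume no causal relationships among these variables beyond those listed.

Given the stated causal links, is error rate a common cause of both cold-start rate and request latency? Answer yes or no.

Error rate has a causal path to cold-start rate (error rate → queue depth → cold-start rate) and to request latency (error rate → PR review time → request latency), so it is a common cause of both — a confounder.

yes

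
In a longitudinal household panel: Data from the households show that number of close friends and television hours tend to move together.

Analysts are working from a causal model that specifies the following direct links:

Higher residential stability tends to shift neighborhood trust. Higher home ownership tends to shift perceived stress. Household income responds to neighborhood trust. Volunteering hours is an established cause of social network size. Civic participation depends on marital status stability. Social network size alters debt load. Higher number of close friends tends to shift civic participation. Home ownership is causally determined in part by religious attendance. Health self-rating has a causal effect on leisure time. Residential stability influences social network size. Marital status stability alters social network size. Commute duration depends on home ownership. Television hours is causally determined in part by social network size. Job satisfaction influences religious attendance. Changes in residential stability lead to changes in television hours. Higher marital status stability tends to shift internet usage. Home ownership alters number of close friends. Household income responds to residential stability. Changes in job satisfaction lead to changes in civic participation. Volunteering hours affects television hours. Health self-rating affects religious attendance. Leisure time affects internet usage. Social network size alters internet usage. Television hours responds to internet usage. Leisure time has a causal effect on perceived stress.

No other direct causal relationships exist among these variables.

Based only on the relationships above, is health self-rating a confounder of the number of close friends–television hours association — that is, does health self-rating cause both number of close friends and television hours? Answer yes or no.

yes

Health self-rating has a causal path to number of close friends (health self-rating → religious attendance → home ownership → number of close friends) and to television hours (health self-rating → leisure time → internet usage → television hours), so it is a common cause of both — a confounder.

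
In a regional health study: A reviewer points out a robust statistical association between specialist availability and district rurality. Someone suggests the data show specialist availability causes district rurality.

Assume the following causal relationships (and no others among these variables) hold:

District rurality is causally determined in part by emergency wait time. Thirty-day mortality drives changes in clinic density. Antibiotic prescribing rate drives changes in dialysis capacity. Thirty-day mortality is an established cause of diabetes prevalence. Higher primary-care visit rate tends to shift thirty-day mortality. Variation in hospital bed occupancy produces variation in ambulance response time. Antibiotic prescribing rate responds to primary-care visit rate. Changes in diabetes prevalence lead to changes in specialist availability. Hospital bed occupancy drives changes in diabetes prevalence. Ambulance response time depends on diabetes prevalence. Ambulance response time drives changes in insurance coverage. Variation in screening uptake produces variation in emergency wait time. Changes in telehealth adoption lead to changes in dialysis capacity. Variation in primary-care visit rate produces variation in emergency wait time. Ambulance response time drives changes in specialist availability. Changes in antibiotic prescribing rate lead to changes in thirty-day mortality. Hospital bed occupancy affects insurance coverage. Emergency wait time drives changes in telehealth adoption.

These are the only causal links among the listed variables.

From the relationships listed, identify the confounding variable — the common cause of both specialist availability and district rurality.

Primary-care visit rate has a causal path to specialist availability (primary-care visit rate → thirty-day mortality → diabetes prevalence → specialist availability) and a separate causal path to district rurality (primary-care visit rate → emergency wait time → district rurality), so it is a common cause of both.
No stated relationship gives specialist availability a causal route to district rurality, so the correlation is explained by the shared upstream cause rather than a direct effect.

primary-care visit rate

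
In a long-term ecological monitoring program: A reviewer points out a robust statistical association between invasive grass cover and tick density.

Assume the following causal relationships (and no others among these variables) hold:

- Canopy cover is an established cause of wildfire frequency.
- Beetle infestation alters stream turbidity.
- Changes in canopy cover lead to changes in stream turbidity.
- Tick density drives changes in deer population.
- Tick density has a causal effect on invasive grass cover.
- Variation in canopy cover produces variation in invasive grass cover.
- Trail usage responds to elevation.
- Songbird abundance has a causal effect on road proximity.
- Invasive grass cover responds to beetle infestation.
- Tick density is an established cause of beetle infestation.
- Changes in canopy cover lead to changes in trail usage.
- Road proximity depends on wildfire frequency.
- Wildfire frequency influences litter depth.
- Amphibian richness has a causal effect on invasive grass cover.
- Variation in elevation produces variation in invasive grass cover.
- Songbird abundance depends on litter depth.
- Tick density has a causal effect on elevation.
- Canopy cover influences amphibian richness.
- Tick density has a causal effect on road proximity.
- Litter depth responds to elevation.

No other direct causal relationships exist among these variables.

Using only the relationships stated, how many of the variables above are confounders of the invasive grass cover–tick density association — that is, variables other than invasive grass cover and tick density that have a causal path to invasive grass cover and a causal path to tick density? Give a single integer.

0

No listed variable has a causal path to both invasive grass cover and tick density, so there are no common causes.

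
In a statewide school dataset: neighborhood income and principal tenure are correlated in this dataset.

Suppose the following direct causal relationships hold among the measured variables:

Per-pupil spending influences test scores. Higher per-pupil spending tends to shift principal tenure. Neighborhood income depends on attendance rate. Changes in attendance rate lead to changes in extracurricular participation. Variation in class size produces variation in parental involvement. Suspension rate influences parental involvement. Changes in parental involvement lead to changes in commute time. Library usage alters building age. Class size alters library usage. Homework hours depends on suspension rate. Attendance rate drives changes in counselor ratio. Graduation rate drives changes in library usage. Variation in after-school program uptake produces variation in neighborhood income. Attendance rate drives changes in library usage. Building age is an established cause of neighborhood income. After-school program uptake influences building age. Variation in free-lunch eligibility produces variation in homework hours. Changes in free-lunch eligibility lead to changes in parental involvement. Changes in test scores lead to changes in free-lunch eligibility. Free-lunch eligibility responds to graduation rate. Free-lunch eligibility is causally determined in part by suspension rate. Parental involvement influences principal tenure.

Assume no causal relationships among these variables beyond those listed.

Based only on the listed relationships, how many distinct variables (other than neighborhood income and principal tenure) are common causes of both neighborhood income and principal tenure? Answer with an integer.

The common causes are: class size (to neighborhood income via class size → library usage → building age → neighborhood income; to principal tenure via class size → parental involvement → principal tenure); graduation rate (to neighborhood income via graduation rate → library usage → building age → neighborhood income; to principal tenure via graduation rate → free-lunch eligibility → parental involvement → principal tenure).
Every other variable lacks a causal path to at least one of neighborhood income and principal tenure.

2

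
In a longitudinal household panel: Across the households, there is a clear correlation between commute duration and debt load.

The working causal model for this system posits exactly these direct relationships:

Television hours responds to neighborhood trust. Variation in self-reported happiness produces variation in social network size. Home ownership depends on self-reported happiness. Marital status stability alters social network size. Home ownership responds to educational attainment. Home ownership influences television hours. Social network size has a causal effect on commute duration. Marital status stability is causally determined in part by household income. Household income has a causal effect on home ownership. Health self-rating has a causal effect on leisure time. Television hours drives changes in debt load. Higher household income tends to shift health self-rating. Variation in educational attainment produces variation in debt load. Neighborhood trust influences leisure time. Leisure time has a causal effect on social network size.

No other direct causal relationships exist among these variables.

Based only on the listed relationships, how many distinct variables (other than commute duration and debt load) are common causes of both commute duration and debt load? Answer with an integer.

3

The common causes are: household income (to commute duration via household income → marital status stability → social network size → commute duration; to debt load via household income → home ownership → television hours → debt load); neighborhood trust (to commute duration via neighborhood trust → leisure time → social network size → commute duration; to debt load via neighborhood trust → television hours → debt load); self-reported happiness (to commute duration via self-reported happiness → social network size → commute duration; to debt load via self-reported happiness → home ownership → television hours → debt load).
Every other variable lacks a causal path to at least one of commute duration and debt load.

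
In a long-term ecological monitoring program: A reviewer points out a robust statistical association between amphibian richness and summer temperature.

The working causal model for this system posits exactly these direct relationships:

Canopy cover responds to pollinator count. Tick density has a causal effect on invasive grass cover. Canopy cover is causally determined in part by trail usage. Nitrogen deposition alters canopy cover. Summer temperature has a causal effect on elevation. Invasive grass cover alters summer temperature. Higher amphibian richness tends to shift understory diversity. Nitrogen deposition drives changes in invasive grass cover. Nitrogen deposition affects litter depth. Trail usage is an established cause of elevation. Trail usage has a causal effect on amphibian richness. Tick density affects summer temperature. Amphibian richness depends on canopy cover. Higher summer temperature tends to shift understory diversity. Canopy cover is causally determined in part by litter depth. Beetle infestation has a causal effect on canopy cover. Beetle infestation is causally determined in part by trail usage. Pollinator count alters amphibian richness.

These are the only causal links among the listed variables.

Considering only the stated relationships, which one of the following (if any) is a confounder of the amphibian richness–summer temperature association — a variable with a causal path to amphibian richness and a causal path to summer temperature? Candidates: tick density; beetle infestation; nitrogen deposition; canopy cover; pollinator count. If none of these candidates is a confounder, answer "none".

nitrogen deposition

Nitrogen deposition causes amphibian richness (nitrogen deposition → canopy cover → amphibian richness) and also causes summer temperature (nitrogen deposition → invasive grass cover → summer temperature); it is a common cause of both.
Each of the other candidates lacks a causal path to at least one of amphibian richness and summer temperature, so they do not confound the relationship.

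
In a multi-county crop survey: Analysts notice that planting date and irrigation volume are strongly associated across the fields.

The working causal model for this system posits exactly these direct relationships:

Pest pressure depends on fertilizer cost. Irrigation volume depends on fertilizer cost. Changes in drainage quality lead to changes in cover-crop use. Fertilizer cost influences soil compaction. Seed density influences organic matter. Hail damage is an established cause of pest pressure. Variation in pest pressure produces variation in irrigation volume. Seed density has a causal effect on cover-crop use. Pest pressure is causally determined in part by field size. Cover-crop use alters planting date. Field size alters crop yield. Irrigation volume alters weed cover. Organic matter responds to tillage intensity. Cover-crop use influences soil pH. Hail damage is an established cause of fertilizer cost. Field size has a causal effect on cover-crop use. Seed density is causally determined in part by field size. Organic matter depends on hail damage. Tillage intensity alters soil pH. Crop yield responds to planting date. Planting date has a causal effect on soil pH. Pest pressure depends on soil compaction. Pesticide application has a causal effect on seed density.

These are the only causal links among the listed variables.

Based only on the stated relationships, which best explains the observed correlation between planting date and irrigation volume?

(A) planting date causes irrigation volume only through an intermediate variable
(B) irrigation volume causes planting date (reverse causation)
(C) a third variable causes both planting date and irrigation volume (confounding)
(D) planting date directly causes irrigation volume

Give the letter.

Field size causes planting date (field size → cover-crop use → planting date) and irrigation volume (field size → pest pressure → irrigation volume) — a common cause creating the correlation.
There is no stated path from planting date to irrigation volume or from irrigation volume to planting date, so neither direct nor reverse causation applies.

C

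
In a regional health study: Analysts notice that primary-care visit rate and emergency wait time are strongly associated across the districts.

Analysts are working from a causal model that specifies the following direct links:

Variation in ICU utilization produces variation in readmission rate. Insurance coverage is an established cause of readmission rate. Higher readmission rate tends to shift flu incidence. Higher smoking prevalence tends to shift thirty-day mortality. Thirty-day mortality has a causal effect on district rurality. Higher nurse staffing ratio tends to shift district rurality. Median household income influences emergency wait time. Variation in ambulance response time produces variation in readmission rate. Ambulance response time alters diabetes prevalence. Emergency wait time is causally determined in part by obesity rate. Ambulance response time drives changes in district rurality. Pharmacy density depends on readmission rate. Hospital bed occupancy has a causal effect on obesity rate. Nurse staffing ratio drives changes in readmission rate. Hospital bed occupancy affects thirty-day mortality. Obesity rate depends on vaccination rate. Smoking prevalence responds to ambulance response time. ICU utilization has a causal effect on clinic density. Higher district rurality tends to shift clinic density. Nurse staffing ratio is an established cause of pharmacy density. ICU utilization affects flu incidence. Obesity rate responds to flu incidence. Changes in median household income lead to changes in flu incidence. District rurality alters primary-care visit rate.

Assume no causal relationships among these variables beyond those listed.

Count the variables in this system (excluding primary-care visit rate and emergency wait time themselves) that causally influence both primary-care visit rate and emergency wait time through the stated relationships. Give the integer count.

The common causes are: ambulance response time (to primary-care visit rate via ambulance response time → district rurality → primary-care visit rate; to emergency wait time via ambulance response time → readmission rate → flu incidence → obesity rate → emergency wait time); hospital bed occupancy (to primary-care visit rate via hospital bed occupancy → thirty-day mortality → district rurality → primary-care visit rate; to emergency wait time via hospital bed occupancy → obesity rate → emergency wait time); nurse staffing ratio (to primary-care visit rate via nurse staffing ratio → district rurality → primary-care visit rate; to emergency wait time via nurse staffing ratio → readmission rate → flu incidence → obesity rate → emergency wait time).
Every other variable lacks a causal path to at least one of primary-care visit rate and emergency wait time.

3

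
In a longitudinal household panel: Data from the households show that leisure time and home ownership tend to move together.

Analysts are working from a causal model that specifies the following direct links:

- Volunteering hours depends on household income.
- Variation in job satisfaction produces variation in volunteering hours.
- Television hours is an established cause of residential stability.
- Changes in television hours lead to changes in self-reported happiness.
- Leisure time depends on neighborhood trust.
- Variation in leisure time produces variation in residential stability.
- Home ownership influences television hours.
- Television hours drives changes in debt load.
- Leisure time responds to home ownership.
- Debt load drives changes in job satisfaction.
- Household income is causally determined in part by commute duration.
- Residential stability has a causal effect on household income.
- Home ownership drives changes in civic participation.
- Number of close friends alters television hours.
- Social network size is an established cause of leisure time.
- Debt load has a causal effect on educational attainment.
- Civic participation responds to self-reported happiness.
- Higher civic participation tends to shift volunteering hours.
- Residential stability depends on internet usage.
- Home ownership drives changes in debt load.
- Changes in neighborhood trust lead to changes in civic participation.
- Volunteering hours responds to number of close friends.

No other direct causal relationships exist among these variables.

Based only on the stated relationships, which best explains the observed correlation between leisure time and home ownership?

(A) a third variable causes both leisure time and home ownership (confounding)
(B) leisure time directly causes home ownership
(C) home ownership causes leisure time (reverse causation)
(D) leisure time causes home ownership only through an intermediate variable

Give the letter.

C

The stated link runs home ownership → leisure time; leisure time has no causal path to home ownership. No variable causes both, so confounding is ruled out. The correlation reflects reverse causation.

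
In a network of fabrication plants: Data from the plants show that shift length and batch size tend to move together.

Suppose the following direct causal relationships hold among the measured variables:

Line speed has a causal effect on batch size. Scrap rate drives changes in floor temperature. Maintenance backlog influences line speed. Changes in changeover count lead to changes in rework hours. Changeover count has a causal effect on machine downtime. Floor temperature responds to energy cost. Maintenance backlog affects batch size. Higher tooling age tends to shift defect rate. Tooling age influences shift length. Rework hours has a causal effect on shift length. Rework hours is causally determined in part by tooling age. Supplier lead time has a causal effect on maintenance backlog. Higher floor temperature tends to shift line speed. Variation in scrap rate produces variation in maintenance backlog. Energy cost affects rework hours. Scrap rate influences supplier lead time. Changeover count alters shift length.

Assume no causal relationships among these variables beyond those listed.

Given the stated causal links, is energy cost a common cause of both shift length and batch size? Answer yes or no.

Energy cost has a causal path to shift length (energy cost → rework hours → shift length) and to batch size (energy cost → floor temperature → line speed → batch size), so it is a common cause of both — a confounder.

yes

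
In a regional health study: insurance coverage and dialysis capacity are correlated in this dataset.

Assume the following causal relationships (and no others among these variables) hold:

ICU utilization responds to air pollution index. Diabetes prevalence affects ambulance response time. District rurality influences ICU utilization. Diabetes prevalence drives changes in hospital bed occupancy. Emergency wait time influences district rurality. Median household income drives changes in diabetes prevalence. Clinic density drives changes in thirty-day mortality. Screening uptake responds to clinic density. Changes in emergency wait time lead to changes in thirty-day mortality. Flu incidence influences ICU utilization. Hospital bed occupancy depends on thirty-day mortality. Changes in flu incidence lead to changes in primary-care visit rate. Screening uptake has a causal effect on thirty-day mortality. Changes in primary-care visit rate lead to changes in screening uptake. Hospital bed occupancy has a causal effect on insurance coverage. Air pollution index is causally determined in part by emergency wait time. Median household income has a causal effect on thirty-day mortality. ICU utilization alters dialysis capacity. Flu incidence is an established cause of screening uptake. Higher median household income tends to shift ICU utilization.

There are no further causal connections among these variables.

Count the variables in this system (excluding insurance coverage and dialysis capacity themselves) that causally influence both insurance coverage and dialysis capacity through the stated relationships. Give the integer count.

The common causes are: emergency wait time (to insurance coverage via emergency wait time → thirty-day mortality → hospital bed occupancy → insurance coverage; to dialysis capacity via emergency wait time → district rurality → ICU utilization → dialysis capacity); flu incidence (to insurance coverage via flu incidence → screening uptake → thirty-day mortality → hospital bed occupancy → insurance coverage; to dialysis capacity via flu incidence → ICU utilization → dialysis capacity); median household income (to insurance coverage via median household income → thirty-day mortality → hospital bed occupancy → insurance coverage; to dialysis capacity via median household income → ICU utilization → dialysis capacity).
Every other variable lacks a causal path to at least one of insurance coverage and dialysis capacity.

3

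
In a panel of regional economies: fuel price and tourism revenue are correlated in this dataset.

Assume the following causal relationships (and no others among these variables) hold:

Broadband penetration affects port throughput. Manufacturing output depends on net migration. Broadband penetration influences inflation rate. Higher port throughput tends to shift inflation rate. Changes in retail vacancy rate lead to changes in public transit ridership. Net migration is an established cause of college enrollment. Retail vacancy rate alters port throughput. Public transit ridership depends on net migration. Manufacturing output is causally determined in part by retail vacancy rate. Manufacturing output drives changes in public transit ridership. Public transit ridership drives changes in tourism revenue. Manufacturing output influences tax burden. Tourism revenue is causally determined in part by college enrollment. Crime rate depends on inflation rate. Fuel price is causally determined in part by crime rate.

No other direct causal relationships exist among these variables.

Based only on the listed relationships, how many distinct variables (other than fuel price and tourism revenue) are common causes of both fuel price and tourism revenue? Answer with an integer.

1

The common causes are: retail vacancy rate (to fuel price via retail vacancy rate → port throughput → inflation rate → crime rate → fuel price; to tourism revenue via retail vacancy rate → public transit ridership → tourism revenue).
Every other variable lacks a causal path to at least one of fuel price and tourism revenue.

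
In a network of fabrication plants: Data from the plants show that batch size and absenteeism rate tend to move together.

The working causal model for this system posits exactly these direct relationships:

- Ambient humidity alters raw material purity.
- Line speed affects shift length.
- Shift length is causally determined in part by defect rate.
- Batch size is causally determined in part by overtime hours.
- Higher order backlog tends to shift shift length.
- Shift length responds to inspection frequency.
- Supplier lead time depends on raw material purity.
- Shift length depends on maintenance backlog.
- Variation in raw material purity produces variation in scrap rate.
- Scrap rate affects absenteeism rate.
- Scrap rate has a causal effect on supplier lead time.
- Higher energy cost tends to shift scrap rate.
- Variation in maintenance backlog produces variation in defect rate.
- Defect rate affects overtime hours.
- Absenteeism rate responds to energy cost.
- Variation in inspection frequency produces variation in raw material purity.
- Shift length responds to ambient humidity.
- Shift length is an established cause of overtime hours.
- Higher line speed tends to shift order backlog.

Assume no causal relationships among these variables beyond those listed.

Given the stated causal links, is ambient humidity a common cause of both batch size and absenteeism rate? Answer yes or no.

yes

Ambient humidity has a causal path to batch size (ambient humidity → shift length → overtime hours → batch size) and to absenteeism rate (ambient humidity → raw material purity → scrap rate → absenteeism rate), so it is a common cause of both — a confounder.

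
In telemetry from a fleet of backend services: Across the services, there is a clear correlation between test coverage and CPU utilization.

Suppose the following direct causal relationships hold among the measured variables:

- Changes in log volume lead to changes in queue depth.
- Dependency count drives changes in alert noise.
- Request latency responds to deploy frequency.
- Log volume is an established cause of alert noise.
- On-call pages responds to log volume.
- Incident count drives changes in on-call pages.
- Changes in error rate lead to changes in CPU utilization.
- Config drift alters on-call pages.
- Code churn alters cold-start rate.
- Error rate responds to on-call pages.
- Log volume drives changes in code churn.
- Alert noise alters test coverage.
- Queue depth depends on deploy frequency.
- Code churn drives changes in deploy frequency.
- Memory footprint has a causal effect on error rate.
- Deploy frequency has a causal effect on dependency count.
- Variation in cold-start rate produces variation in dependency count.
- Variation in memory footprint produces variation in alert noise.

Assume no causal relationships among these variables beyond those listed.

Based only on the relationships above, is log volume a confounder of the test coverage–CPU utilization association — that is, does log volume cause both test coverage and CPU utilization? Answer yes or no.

yes

Log volume has a causal path to test coverage (log volume → alert noise → test coverage) and to CPU utilization (log volume → on-call pages → error rate → CPU utilization), so it is a common cause of both — a confounder.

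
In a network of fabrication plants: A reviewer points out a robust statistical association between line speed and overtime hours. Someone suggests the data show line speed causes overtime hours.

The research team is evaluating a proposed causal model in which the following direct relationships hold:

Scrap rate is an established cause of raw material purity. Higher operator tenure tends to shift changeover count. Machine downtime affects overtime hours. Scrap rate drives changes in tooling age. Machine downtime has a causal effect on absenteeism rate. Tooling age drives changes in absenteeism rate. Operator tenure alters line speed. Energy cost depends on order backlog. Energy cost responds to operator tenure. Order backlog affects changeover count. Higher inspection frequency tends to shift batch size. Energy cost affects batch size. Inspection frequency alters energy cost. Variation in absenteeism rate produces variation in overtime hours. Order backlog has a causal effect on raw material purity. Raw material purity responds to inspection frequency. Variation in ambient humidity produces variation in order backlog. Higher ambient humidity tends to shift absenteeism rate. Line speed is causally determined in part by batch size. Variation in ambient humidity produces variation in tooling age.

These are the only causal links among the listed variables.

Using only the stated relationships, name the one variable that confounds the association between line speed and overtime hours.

ambient humidity

Ambient humidity has a causal path to line speed (ambient humidity → order backlog → energy cost → batch size → line speed) and a separate causal path to overtime hours (ambient humidity → absenteeism rate → overtime hours), so it is a common cause of both.
No stated relationship gives line speed a causal route to overtime hours, so the correlation is explained by the shared upstream cause rather than a direct effect.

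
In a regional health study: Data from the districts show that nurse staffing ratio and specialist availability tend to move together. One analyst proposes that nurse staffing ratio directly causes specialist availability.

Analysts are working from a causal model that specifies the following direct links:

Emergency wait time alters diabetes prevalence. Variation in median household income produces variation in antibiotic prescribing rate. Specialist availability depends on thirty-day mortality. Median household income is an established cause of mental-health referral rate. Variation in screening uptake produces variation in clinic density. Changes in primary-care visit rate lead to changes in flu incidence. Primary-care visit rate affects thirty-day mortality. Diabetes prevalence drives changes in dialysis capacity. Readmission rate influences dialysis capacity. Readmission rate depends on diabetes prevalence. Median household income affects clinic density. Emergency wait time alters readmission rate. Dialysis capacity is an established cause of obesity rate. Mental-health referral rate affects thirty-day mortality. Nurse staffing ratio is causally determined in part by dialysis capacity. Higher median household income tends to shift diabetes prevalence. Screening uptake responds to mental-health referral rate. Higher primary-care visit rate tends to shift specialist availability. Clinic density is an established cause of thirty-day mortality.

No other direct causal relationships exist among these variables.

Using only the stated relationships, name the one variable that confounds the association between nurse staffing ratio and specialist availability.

median household income

Median household income has a causal path to nurse staffing ratio (median household income → diabetes prevalence → dialysis capacity → nurse staffing ratio) and a separate causal path to specialist availability (median household income → mental-health referral rate → thirty-day mortality → specialist availability), so it is a common cause of both.
No stated relationship gives nurse staffing ratio a causal route to specialist availability, so the correlation is explained by the shared upstream cause rather than a direct effect.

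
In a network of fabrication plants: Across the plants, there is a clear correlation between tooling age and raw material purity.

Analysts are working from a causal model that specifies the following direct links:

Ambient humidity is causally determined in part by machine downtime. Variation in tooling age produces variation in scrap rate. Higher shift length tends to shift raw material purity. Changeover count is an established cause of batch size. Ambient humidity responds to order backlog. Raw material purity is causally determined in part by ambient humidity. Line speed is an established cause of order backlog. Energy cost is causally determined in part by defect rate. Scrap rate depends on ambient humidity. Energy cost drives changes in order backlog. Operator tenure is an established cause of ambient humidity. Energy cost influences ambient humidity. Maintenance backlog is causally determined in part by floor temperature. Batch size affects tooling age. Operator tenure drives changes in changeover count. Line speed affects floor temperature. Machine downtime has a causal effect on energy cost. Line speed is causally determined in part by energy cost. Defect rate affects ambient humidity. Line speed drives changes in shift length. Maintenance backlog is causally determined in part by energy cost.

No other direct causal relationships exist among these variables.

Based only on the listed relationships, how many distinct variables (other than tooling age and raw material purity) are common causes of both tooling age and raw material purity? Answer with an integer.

The common causes are: operator tenure (to tooling age via operator tenure → changeover count → batch size → tooling age; to raw material purity via operator tenure → ambient humidity → raw material purity).
Every other variable lacks a causal path to at least one of tooling age and raw material purity.

1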